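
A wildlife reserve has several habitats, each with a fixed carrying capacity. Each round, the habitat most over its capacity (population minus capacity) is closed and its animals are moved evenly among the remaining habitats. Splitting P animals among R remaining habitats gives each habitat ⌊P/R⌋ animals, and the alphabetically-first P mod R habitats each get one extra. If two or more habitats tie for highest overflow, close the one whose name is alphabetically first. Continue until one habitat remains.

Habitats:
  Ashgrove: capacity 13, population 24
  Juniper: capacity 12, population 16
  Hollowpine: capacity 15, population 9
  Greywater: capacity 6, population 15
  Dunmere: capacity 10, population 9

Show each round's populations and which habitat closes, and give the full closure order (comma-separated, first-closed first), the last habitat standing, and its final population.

Closure order: Ashgrove, Greywater, Juniper, Dunmere
Last habitat: Hollowpine with 73 animals

Round 1: Ashgrove=24 Dunmere=9 Greywater=15 Hollowpine=9 Juniper=16 → close Ashgrove (overflow 11)
  24÷4 = 6 each, +1 to first 0
Round 2: Dunmere=15 Greywater=21 Hollowpine=15 Juniper=22 → close Greywater (overflow 15)
  21÷3 = 7 each, +1 to first 0
Round 3: Dunmere=22 Hollowpine=22 Juniper=29 → close Juniper (overflow 17)
  29÷2 = 14 each, +1 to first 1
Round 4: Dunmere=37 Hollowpine=36 → close Dunmere (overflow 27)
  37÷1 = 37 each, +1 to first 0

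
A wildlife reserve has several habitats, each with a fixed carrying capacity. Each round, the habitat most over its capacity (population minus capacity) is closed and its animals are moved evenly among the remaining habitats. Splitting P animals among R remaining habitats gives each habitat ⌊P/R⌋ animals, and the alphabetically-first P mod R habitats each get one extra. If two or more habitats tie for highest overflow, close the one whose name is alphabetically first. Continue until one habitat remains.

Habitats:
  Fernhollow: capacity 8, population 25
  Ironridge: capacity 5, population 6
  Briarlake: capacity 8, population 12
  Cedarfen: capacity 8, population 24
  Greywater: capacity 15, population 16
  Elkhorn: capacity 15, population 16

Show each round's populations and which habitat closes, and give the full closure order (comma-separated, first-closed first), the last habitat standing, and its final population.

Closure order: Fernhollow, Cedarfen, Briarlake, Elkhorn, Greywater
Last habitat: Ironridge with 99 animals

Round 1: Briarlake=12 Cedarfen=24 Elkhorn=16 Fernhollow=25 Greywater=16 Ironridge=6 → close Fernhollow (overflow 17)
  25÷5 = 5 each, +1 to first 0
Round 2: Briarlake=17 Cedarfen=29 Elkhorn=21 Greywater=21 Ironridge=11 → close Cedarfen (overflow 21)
  29÷4 = 7 each, +1 to first 1
Round 3: Briarlake=25 Elkhorn=28 Greywater=28 Ironridge=18 → close Briarlake (overflow 17)
  25÷3 = 8 each, +1 to first 1
Round 4: Elkhorn=37 Greywater=36 Ironridge=26 → close Elkhorn (overflow 22)
  37÷2 = 18 each, +1 to first 1
Round 5: Greywater=55 Ironridge=44 → close Greywater (overflow 40)
  55÷1 = 55 each, +1 to first 0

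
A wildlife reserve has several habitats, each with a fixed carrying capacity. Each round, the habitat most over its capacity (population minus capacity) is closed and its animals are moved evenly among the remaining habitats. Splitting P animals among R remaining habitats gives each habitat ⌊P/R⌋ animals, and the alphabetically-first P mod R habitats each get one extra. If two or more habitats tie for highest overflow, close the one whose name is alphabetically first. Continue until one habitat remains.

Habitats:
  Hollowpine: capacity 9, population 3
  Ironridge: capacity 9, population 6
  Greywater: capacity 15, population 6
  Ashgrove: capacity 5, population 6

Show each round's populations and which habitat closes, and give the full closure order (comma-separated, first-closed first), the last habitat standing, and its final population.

Closure order: Ashgrove, Ironridge, Hollowpine
Last habitat: Greywater with 21 animals

Round 1: Ashgrove=6 Greywater=6 Hollowpine=3 Ironridge=6 → close Ashgrove (overflow 1)
  6÷3 = 2 each, +1 to first 0
Round 2: Greywater=8 Hollowpine=5 Ironridge=8 → close Ironridge (overflow -1)
  8÷2 = 4 each, +1 to first 0
Round 3: Greywater=12 Hollowpine=9 → close Hollowpine (overflow 0)
  9÷1 = 9 each, +1 to first 0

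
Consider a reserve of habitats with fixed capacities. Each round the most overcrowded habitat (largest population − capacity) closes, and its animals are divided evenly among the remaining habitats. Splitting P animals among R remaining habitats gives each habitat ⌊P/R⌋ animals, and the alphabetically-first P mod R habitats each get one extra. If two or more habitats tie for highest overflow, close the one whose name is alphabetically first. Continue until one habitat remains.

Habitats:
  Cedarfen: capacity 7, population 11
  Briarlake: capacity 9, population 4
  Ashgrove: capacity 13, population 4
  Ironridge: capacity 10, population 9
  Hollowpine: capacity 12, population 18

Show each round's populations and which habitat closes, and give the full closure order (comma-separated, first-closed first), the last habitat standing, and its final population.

Closure order: Hollowpine, Cedarfen, Ironridge, Briarlake
Last habitat: Ashgrove with 46 animals

Round 1: Ashgrove=4 Briarlake=4 Cedarfen=11 Hollowpine=18 Ironridge=9 → close Hollowpine (overflow 6)
  18÷4 = 4 each, +1 to first 2
Round 2: Ashgrove=9 Briarlake=9 Cedarfen=15 Ironridge=13 → close Cedarfen (overflow 8)
  15÷3 = 5 each, +1 to first 0
Round 3: Ashgrove=14 Briarlake=14 Ironridge=18 → close Ironridge (overflow 8)
  18÷2 = 9 each, +1 to first 0
Round 4: Ashgrove=23 Briarlake=23 → close Briarlake (overflow 14)
  23÷1 = 23 each, +1 to first 0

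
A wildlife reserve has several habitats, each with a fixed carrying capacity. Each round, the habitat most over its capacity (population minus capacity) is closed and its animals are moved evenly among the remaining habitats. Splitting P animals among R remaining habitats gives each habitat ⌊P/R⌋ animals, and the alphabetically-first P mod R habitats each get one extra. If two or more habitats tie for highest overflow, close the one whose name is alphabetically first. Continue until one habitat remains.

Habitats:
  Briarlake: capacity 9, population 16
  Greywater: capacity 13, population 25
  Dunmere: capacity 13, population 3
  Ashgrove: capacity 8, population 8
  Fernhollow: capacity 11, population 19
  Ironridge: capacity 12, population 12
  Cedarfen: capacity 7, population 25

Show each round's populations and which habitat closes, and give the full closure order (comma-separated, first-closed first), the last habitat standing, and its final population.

Round 1: Ashgrove=8 Briarlake=16 Cedarfen=25 Dunmere=3 Fernhollow=19 Greywater=25 Ironridge=12 → close Cedarfen (overflow 18)
  25÷6 = 4 each, +1 to first 1
Round 2: Ashgrove=13 Briarlake=20 Dunmere=7 Fernhollow=23 Greywater=29 Ironridge=16 → close Greywater (overflow 16)
  29÷5 = 5 each, +1 to first 4
Round 3: Ashgrove=19 Briarlake=26 Dunmere=13 Fernhollow=29 Ironridge=21 → close Fernhollow (overflow 18)
  29÷4 = 7 each, +1 to first 1
Round 4: Ashgrove=27 Briarlake=33 Dunmere=20 Ironridge=28 → close Briarlake (overflow 24)
  33÷3 = 11 each, +1 to first 0
Round 5: Ashgrove=38 Dunmere=31 Ironridge=39 → close Ashgrove (overflow 30)
  38÷2 = 19 each, +1 to first 0
Round 6: Dunmere=50 Ironridge=58 → close Ironridge (overflow 46)
  58÷1 = 58 each, +1 to first 0

Closure order: Cedarfen, Greywater, Fernhollow, Briarlake, Ashgrove, Ironridge
Last habitat: Dunmere with 108 animals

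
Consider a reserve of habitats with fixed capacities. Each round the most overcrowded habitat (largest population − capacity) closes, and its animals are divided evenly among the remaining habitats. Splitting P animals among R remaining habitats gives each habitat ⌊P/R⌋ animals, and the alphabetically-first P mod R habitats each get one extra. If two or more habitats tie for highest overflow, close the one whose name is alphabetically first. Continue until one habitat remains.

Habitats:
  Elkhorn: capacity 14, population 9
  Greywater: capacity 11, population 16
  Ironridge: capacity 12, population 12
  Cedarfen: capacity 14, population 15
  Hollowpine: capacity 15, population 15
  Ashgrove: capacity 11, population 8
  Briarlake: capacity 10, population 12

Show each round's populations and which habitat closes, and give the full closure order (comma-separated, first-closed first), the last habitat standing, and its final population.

Round 1: Ashgrove=8 Briarlake=12 Cedarfen=15 Elkhorn=9 Greywater=16 Hollowpine=15 Ironridge=12 → close Greywater (overflow 5)
  16÷6 = 2 each, +1 to first 4
Round 2: Ashgrove=11 Briarlake=15 Cedarfen=18 Elkhorn=12 Hollowpine=17 Ironridge=14 → close Briarlake (overflow 5)
  15÷5 = 3 each, +1 to first 0
Round 3: Ashgrove=14 Cedarfen=21 Elkhorn=15 Hollowpine=20 Ironridge=17 → close Cedarfen (overflow 7)
  21÷4 = 5 each, +1 to first 1
Round 4: Ashgrove=20 Elkhorn=20 Hollowpine=25 Ironridge=22 → close Hollowpine (overflow 10)
  25÷3 = 8 each, +1 to first 1
Round 5: Ashgrove=29 Elkhorn=28 Ironridge=30 → close Ashgrove (overflow 18)
  29÷2 = 14 each, +1 to first 1
Round 6: Elkhorn=43 Ironridge=44 → close Ironridge (overflow 32)
  44÷1 = 44 each, +1 to first 0

Closure order: Greywater, Briarlake, Cedarfen, Hollowpine, Ashgrove, Ironridge
Last habitat: Elkhorn with 87 animals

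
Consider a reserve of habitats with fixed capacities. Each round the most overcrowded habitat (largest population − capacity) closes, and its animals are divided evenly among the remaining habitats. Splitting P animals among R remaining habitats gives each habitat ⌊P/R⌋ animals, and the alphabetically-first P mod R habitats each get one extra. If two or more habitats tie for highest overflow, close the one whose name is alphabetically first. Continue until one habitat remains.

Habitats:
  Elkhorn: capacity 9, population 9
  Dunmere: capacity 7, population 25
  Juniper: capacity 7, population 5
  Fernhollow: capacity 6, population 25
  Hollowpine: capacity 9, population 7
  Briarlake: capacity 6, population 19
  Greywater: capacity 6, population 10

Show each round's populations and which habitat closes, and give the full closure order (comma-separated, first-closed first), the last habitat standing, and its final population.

Closure order: Fernhollow, Dunmere, Briarlake, Greywater, Elkhorn, Hollowpine
Last habitat: Juniper with 100 animals

Round 1: Briarlake=19 Dunmere=25 Elkhorn=9 Fernhollow=25 Greywater=10 Hollowpine=7 Juniper=5 → close Fernhollow (overflow 19)
  25÷6 = 4 each, +1 to first 1
Round 2: Briarlake=24 Dunmere=29 Elkhorn=13 Greywater=14 Hollowpine=11 Juniper=9 → close Dunmere (overflow 22)
  29÷5 = 5 each, +1 to first 4
Round 3: Briarlake=30 Elkhorn=19 Greywater=20 Hollowpine=17 Juniper=14 → close Briarlake (overflow 24)
  30÷4 = 7 each, +1 to first 2
Round 4: Elkhorn=27 Greywater=28 Hollowpine=24 Juniper=21 → close Greywater (overflow 22)
  28÷3 = 9 each, +1 to first 1
Round 5: Elkhorn=37 Hollowpine=33 Juniper=30 → close Elkhorn (overflow 28)
  37÷2 = 18 each, +1 to first 1
Round 6: Hollowpine=52 Juniper=48 → close Hollowpine (overflow 43)
  52÷1 = 52 each, +1 to first 0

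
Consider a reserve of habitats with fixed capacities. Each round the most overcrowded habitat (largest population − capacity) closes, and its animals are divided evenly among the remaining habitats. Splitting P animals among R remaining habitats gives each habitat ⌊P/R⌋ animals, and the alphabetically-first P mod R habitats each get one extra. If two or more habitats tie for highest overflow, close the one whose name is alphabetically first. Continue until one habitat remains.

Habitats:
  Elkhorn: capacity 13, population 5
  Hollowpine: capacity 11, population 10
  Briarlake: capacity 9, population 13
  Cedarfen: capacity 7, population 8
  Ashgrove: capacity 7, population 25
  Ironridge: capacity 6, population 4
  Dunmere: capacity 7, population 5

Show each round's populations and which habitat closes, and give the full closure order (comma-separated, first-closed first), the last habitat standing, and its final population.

Closure order: Ashgrove, Briarlake, Cedarfen, Dunmere, Hollowpine, Ironridge
Last habitat: Elkhorn with 70 animals

Round 1: Ashgrove=25 Briarlake=13 Cedarfen=8 Dunmere=5 Elkhorn=5 Hollowpine=10 Ironridge=4 → close Ashgrove (overflow 18)
  25÷6 = 4 each, +1 to first 1
Round 2: Briarlake=18 Cedarfen=12 Dunmere=9 Elkhorn=9 Hollowpine=14 Ironridge=8 → close Briarlake (overflow 9)
  18÷5 = 3 each, +1 to first 3
Round 3: Cedarfen=16 Dunmere=13 Elkhorn=13 Hollowpine=17 Ironridge=11 → close Cedarfen (overflow 9)
  16÷4 = 4 each, +1 to first 0
Round 4: Dunmere=17 Elkhorn=17 Hollowpine=21 Ironridge=15 → close Dunmere (overflow 10)
  17÷3 = 5 each, +1 to first 2
Round 5: Elkhorn=23 Hollowpine=27 Ironridge=20 → close Hollowpine (overflow 16)
  27÷2 = 13 each, +1 to first 1
Round 6: Elkhorn=37 Ironridge=33 → close Ironridge (overflow 27)
  33÷1 = 33 each, +1 to first 0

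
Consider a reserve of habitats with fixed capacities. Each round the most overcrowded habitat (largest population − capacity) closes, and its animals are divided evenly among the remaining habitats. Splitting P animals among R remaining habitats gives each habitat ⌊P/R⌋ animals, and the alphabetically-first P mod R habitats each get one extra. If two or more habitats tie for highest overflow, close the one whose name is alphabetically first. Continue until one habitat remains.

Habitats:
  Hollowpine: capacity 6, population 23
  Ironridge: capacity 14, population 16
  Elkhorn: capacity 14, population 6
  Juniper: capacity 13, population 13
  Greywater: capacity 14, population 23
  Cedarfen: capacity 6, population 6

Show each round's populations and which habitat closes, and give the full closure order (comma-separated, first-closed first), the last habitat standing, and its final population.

Closure order: Hollowpine, Greywater, Ironridge, Cedarfen, Juniper
Last habitat: Elkhorn with 87 animals

Round 1: Cedarfen=6 Elkhorn=6 Greywater=23 Hollowpine=23 Ironridge=16 Juniper=13 → close Hollowpine (overflow 17)
  23÷5 = 4 each, +1 to first 3
Round 2: Cedarfen=11 Elkhorn=11 Greywater=28 Ironridge=20 Juniper=17 → close Greywater (overflow 14)
  28÷4 = 7 each, +1 to first 0
Round 3: Cedarfen=18 Elkhorn=18 Ironridge=27 Juniper=24 → close Ironridge (overflow 13)
  27÷3 = 9 each, +1 to first 0
Round 4: Cedarfen=27 Elkhorn=27 Juniper=33 → close Cedarfen (overflow 21)
  27÷2 = 13 each, +1 to first 1
Round 5: Elkhorn=41 Juniper=46 → close Juniper (overflow 33)
  46÷1 = 46 each, +1 to first 0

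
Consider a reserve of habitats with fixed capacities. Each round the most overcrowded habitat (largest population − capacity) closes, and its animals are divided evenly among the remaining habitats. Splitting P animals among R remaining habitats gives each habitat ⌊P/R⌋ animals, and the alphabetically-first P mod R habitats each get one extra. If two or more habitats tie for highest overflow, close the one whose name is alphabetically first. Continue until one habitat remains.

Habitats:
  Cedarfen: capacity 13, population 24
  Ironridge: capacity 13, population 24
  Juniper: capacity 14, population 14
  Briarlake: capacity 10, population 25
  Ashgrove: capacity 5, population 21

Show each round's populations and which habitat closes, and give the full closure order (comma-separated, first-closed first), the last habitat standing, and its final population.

Round 1: Ashgrove=21 Briarlake=25 Cedarfen=24 Ironridge=24 Juniper=14 → close Ashgrove (overflow 16)
  21÷4 = 5 each, +1 to first 1
Round 2: Briarlake=31 Cedarfen=29 Ironridge=29 Juniper=19 → close Briarlake (overflow 21)
  31÷3 = 10 each, +1 to first 1
Round 3: Cedarfen=40 Ironridge=39 Juniper=29 → close Cedarfen (overflow 27)
  40÷2 = 20 each, +1 to first 0
Round 4: Ironridge=59 Juniper=49 → close Ironridge (overflow 46)
  59÷1 = 59 each, +1 to first 0

Closure order: Ashgrove, Briarlake, Cedarfen, Ironridge
Last habitat: Juniper with 108 animals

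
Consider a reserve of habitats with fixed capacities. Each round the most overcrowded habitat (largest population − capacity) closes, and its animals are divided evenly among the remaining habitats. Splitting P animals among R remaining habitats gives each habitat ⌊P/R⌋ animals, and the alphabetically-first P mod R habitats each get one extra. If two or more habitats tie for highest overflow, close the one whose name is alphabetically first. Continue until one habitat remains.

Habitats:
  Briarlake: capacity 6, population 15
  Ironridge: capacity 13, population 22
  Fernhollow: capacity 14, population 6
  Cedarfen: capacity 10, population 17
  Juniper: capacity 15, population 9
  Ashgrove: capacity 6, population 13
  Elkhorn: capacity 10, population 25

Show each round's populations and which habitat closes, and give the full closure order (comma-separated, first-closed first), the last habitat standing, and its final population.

Round 1: Ashgrove=13 Briarlake=15 Cedarfen=17 Elkhorn=25 Fernhollow=6 Ironridge=22 Juniper=9 → close Elkhorn (overflow 15)
  25÷6 = 4 each, +1 to first 1
Round 2: Ashgrove=18 Briarlake=19 Cedarfen=21 Fernhollow=10 Ironridge=26 Juniper=13 → close Briarlake (overflow 13)
  19÷5 = 3 each, +1 to first 4
Round 3: Ashgrove=22 Cedarfen=25 Fernhollow=14 Ironridge=30 Juniper=16 → close Ironridge (overflow 17)
  30÷4 = 7 each, +1 to first 2
Round 4: Ashgrove=30 Cedarfen=33 Fernhollow=21 Juniper=23 → close Ashgrove (overflow 24)
  30÷3 = 10 each, +1 to first 0
Round 5: Cedarfen=43 Fernhollow=31 Juniper=33 → close Cedarfen (overflow 33)
  43÷2 = 21 each, +1 to first 1
Round 6: Fernhollow=53 Juniper=54 → close Fernhollow (overflow 39)
  53÷1 = 53 each, +1 to first 0

Closure order: Elkhorn, Briarlake, Ironridge, Ashgrove, Cedarfen, Fernhollow
Last habitat: Juniper with 107 animals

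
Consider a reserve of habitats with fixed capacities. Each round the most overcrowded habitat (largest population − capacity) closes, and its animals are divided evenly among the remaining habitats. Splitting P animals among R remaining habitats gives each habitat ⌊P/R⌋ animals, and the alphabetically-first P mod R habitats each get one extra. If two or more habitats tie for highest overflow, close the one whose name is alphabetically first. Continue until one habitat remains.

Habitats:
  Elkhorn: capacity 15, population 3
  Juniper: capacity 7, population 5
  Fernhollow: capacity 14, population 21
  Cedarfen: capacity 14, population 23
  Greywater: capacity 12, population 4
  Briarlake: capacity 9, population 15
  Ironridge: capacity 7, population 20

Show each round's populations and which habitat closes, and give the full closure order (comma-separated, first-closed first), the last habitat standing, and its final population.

Closure order: Ironridge, Cedarfen, Briarlake, Fernhollow, Juniper, Greywater
Last habitat: Elkhorn with 91 animals

Round 1: Briarlake=15 Cedarfen=23 Elkhorn=3 Fernhollow=21 Greywater=4 Ironridge=20 Juniper=5 → close Ironridge (overflow 13)
  20÷6 = 3 each, +1 to first 2
Round 2: Briarlake=19 Cedarfen=27 Elkhorn=6 Fernhollow=24 Greywater=7 Juniper=8 → close Cedarfen (overflow 13)
  27÷5 = 5 each, +1 to first 2
Round 3: Briarlake=25 Elkhorn=12 Fernhollow=29 Greywater=12 Juniper=13 → close Briarlake (overflow 16)
  25÷4 = 6 each, +1 to first 1
Round 4: Elkhorn=19 Fernhollow=35 Greywater=18 Juniper=19 → close Fernhollow (overflow 21)
  35÷3 = 11 each, +1 to first 2
Round 5: Elkhorn=31 Greywater=30 Juniper=30 → close Juniper (overflow 23)
  30÷2 = 15 each, +1 to first 0
Round 6: Elkhorn=46 Greywater=45 → close Greywater (overflow 33)
  45÷1 = 45 each, +1 to first 0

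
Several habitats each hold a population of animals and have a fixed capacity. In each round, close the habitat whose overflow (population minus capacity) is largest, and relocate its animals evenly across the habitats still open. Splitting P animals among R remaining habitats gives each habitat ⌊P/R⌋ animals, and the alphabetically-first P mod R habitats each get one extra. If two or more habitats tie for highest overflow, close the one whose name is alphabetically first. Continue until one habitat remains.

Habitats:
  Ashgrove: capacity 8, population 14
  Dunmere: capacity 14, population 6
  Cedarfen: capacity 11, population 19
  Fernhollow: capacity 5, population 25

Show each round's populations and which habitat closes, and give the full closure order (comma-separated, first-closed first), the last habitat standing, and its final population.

Closure order: Fernhollow, Cedarfen, Ashgrove
Last habitat: Dunmere with 64 animals

Round 1: Ashgrove=14 Cedarfen=19 Dunmere=6 Fernhollow=25 → close Fernhollow (overflow 20)
  25÷3 = 8 each, +1 to first 1
Round 2: Ashgrove=23 Cedarfen=27 Dunmere=14 → close Cedarfen (overflow 16)
  27÷2 = 13 each, +1 to first 1
Round 3: Ashgrove=37 Dunmere=27 → close Ashgrove (overflow 29)
  37÷1 = 37 each, +1 to first 0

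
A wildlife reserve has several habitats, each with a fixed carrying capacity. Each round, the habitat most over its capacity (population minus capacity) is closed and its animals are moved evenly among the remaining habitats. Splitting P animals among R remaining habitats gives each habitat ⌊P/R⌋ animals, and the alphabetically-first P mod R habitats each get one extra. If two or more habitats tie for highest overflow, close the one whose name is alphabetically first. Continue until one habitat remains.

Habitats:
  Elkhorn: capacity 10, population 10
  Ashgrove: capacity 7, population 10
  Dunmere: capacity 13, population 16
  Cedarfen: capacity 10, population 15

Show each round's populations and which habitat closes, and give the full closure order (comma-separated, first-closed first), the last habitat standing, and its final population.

Round 1: Ashgrove=10 Cedarfen=15 Dunmere=16 Elkhorn=10 → close Cedarfen (overflow 5)
  15÷3 = 5 each, +1 to first 0
Round 2: Ashgrove=15 Dunmere=21 Elkhorn=15 → close Ashgrove (overflow 8)
  15÷2 = 7 each, +1 to first 1
Round 3: Dunmere=29 Elkhorn=22 → close Dunmere (overflow 16)
  29÷1 = 29 each, +1 to first 0

Closure order: Cedarfen, Ashgrove, Dunmere
Last habitat: Elkhorn with 51 animals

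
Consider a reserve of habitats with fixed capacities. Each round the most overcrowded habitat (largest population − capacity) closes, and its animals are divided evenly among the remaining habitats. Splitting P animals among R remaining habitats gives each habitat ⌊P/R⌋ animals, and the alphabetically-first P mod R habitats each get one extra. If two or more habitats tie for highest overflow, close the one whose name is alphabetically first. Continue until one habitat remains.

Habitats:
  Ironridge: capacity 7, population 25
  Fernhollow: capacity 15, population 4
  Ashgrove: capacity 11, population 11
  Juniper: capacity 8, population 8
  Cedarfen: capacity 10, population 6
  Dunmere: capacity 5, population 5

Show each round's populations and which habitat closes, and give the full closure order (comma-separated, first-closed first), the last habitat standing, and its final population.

Round 1: Ashgrove=11 Cedarfen=6 Dunmere=5 Fernhollow=4 Ironridge=25 Juniper=8 → close Ironridge (overflow 18)
  25÷5 = 5 each, +1 to first 0
Round 2: Ashgrove=16 Cedarfen=11 Dunmere=10 Fernhollow=9 Juniper=13 → close Ashgrove (overflow 5)
  16÷4 = 4 each, +1 to first 0
Round 3: Cedarfen=15 Dunmere=14 Fernhollow=13 Juniper=17 → close Dunmere (overflow 9)
  14÷3 = 4 each, +1 to first 2
Round 4: Cedarfen=20 Fernhollow=18 Juniper=21 → close Juniper (overflow 13)
  21÷2 = 10 each, +1 to first 1
Round 5: Cedarfen=31 Fernhollow=28 → close Cedarfen (overflow 21)
  31÷1 = 31 each, +1 to first 0

Closure order: Ironridge, Ashgrove, Dunmere, Juniper, Cedarfen
Last habitat: Fernhollow with 59 animals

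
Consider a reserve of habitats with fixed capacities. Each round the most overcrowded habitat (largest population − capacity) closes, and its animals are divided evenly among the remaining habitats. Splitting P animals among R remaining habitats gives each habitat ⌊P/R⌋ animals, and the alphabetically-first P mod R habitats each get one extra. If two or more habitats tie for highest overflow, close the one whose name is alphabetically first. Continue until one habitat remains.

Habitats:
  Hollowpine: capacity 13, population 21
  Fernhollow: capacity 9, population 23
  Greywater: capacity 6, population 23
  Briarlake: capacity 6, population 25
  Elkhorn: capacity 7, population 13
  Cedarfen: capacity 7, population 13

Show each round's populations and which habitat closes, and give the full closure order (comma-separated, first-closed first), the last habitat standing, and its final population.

Closure order: Briarlake, Greywater, Fernhollow, Hollowpine, Cedarfen
Last habitat: Elkhorn with 118 animals

Round 1: Briarlake=25 Cedarfen=13 Elkhorn=13 Fernhollow=23 Greywater=23 Hollowpine=21 → close Briarlake (overflow 19)
  25÷5 = 5 each, +1 to first 0
Round 2: Cedarfen=18 Elkhorn=18 Fernhollow=28 Greywater=28 Hollowpine=26 → close Greywater (overflow 22)
  28÷4 = 7 each, +1 to first 0
Round 3: Cedarfen=25 Elkhorn=25 Fernhollow=35 Hollowpine=33 → close Fernhollow (overflow 26)
  35÷3 = 11 each, +1 to first 2
Round 4: Cedarfen=37 Elkhorn=37 Hollowpine=44 → close Hollowpine (overflow 31)
  44÷2 = 22 each, +1 to first 0
Round 5: Cedarfen=59 Elkhorn=59 → close Cedarfen (overflow 52)
  59÷1 = 59 each, +1 to first 0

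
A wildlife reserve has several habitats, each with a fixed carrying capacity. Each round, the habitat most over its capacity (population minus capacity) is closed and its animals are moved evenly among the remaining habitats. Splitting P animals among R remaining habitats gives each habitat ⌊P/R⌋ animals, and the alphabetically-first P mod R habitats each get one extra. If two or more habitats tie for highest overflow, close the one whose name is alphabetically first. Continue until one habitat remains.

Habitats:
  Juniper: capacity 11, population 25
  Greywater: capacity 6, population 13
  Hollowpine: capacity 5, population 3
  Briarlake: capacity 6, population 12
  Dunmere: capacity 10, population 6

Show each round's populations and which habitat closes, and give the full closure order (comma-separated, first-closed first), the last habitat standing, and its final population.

Round 1: Briarlake=12 Dunmere=6 Greywater=13 Hollowpine=3 Juniper=25 → close Juniper (overflow 14)
  25÷4 = 6 each, +1 to first 1
Round 2: Briarlake=19 Dunmere=12 Greywater=19 Hollowpine=9 → close Briarlake (overflow 13)
  19÷3 = 6 each, +1 to first 1
Round 3: Dunmere=19 Greywater=25 Hollowpine=15 → close Greywater (overflow 19)
  25÷2 = 12 each, +1 to first 1
Round 4: Dunmere=32 Hollowpine=27 → close Dunmere (overflow 22)
  32÷1 = 32 each, +1 to first 0

Closure order: Juniper, Briarlake, Greywater, Dunmere
Last habitat: Hollowpine with 59 animals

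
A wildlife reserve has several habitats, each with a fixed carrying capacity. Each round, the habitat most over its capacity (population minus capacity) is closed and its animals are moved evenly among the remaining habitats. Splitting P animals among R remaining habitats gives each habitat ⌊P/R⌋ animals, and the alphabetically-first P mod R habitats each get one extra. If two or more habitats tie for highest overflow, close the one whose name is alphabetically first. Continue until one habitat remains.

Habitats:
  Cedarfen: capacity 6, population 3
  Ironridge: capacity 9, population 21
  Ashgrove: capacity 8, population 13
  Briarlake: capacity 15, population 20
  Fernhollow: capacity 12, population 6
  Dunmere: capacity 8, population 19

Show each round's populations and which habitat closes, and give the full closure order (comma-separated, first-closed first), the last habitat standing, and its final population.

Closure order: Ironridge, Dunmere, Ashgrove, Briarlake, Cedarfen
Last habitat: Fernhollow with 82 animals

Round 1: Ashgrove=13 Briarlake=20 Cedarfen=3 Dunmere=19 Fernhollow=6 Ironridge=21 → close Ironridge (overflow 12)
  21÷5 = 4 each, +1 to first 1
Round 2: Ashgrove=18 Briarlake=24 Cedarfen=7 Dunmere=23 Fernhollow=10 → close Dunmere (overflow 15)
  23÷4 = 5 each, +1 to first 3
Round 3: Ashgrove=24 Briarlake=30 Cedarfen=13 Fernhollow=15 → close Ashgrove (overflow 16)
  24÷3 = 8 each, +1 to first 0
Round 4: Briarlake=38 Cedarfen=21 Fernhollow=23 → close Briarlake (overflow 23)
  38÷2 = 19 each, +1 to first 0
Round 5: Cedarfen=40 Fernhollow=42 → close Cedarfen (overflow 34)
  40÷1 = 40 each, +1 to first 0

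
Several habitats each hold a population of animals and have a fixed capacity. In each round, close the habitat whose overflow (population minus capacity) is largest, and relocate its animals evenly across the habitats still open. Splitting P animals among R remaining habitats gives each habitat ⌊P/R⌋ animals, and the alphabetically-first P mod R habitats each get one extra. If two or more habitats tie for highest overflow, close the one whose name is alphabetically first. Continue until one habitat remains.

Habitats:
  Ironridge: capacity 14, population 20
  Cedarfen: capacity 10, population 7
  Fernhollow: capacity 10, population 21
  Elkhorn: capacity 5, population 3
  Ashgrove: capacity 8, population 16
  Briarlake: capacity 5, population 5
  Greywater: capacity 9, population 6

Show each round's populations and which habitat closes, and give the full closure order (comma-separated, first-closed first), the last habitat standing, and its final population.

Closure order: Fernhollow, Ashgrove, Ironridge, Briarlake, Cedarfen, Elkhorn
Last habitat: Greywater with 78 animals

Round 1: Ashgrove=16 Briarlake=5 Cedarfen=7 Elkhorn=3 Fernhollow=21 Greywater=6 Ironridge=20 → close Fernhollow (overflow 11)
  21÷6 = 3 each, +1 to first 3
Round 2: Ashgrove=20 Briarlake=9 Cedarfen=11 Elkhorn=6 Greywater=9 Ironridge=23 → close Ashgrove (overflow 12)
  20÷5 = 4 each, +1 to first 0
Round 3: Briarlake=13 Cedarfen=15 Elkhorn=10 Greywater=13 Ironridge=27 → close Ironridge (overflow 13)
  27÷4 = 6 each, +1 to first 3
Round 4: Briarlake=20 Cedarfen=22 Elkhorn=17 Greywater=19 → close Briarlake (overflow 15)
  20÷3 = 6 each, +1 to first 2
Round 5: Cedarfen=29 Elkhorn=24 Greywater=25 → close Cedarfen (overflow 19)
  29÷2 = 14 each, +1 to first 1
Round 6: Elkhorn=39 Greywater=39 → close Elkhorn (overflow 34)
  39÷1 = 39 each, +1 to first 0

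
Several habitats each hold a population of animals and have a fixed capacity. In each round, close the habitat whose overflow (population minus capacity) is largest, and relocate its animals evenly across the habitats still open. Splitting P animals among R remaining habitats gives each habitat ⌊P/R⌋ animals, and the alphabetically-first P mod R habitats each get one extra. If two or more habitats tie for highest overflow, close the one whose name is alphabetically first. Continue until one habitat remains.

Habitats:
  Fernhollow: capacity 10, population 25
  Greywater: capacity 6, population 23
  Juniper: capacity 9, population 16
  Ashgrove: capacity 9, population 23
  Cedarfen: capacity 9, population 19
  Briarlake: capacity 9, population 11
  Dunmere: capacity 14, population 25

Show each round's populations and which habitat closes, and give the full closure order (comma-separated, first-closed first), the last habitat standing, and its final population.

Closure order: Greywater, Fernhollow, Ashgrove, Dunmere, Cedarfen, Briarlake
Last habitat: Juniper with 142 animals

Round 1: Ashgrove=23 Briarlake=11 Cedarfen=19 Dunmere=25 Fernhollow=25 Greywater=23 Juniper=16 → close Greywater (overflow 17)
  23÷6 = 3 each, +1 to first 5
Round 2: Ashgrove=27 Briarlake=15 Cedarfen=23 Dunmere=29 Fernhollow=29 Juniper=19 → close Fernhollow (overflow 19)
  29÷5 = 5 each, +1 to first 4
Round 3: Ashgrove=33 Briarlake=21 Cedarfen=29 Dunmere=35 Juniper=24 → close Ashgrove (overflow 24)
  33÷4 = 8 each, +1 to first 1
Round 4: Briarlake=30 Cedarfen=37 Dunmere=43 Juniper=32 → close Dunmere (overflow 29)
  43÷3 = 14 each, +1 to first 1
Round 5: Briarlake=45 Cedarfen=51 Juniper=46 → close Cedarfen (overflow 42)
  51÷2 = 25 each, +1 to first 1
Round 6: Briarlake=71 Juniper=71 → close Briarlake (overflow 62)
  71÷1 = 71 each, +1 to first 0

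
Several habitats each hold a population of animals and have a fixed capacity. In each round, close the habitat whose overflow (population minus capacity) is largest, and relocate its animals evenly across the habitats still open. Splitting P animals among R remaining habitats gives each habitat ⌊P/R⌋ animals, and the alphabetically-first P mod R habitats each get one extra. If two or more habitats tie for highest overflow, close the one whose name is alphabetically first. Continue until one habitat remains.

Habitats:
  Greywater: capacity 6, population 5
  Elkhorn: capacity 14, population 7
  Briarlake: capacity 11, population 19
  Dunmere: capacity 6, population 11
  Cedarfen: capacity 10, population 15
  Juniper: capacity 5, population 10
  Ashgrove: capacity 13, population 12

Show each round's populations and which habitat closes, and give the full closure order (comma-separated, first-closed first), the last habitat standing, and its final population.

Closure order: Briarlake, Cedarfen, Dunmere, Juniper, Ashgrove, Greywater
Last habitat: Elkhorn with 79 animals

Round 1: Ashgrove=12 Briarlake=19 Cedarfen=15 Dunmere=11 Elkhorn=7 Greywater=5 Juniper=10 → close Briarlake (overflow 8)
  19÷6 = 3 each, +1 to first 1
Round 2: Ashgrove=16 Cedarfen=18 Dunmere=14 Elkhorn=10 Greywater=8 Juniper=13 → close Cedarfen (overflow 8)
  18÷5 = 3 each, +1 to first 3
Round 3: Ashgrove=20 Dunmere=18 Elkhorn=14 Greywater=11 Juniper=16 → close Dunmere (overflow 12)
  18÷4 = 4 each, +1 to first 2
Round 4: Ashgrove=25 Elkhorn=19 Greywater=15 Juniper=20 → close Juniper (overflow 15)
  20÷3 = 6 each, +1 to first 2
Round 5: Ashgrove=32 Elkhorn=26 Greywater=21 → close Ashgrove (overflow 19)
  32÷2 = 16 each, +1 to first 0
Round 6: Elkhorn=42 Greywater=37 → close Greywater (overflow 31)
  37÷1 = 37 each, +1 to first 0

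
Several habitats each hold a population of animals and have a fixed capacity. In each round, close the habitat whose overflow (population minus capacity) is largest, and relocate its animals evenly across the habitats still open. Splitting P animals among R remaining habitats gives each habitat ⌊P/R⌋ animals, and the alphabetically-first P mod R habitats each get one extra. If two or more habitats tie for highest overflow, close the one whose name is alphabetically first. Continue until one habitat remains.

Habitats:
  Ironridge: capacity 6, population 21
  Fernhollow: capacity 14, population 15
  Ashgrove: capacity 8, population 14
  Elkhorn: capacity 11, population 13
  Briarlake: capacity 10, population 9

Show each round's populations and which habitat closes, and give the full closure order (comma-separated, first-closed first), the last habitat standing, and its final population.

Closure order: Ironridge, Ashgrove, Elkhorn, Briarlake
Last habitat: Fernhollow with 72 animals

Round 1: Ashgrove=14 Briarlake=9 Elkhorn=13 Fernhollow=15 Ironridge=21 → close Ironridge (overflow 15)
  21÷4 = 5 each, +1 to first 1
Round 2: Ashgrove=20 Briarlake=14 Elkhorn=18 Fernhollow=20 → close Ashgrove (overflow 12)
  20÷3 = 6 each, +1 to first 2
Round 3: Briarlake=21 Elkhorn=25 Fernhollow=26 → close Elkhorn (overflow 14)
  25÷2 = 12 each, +1 to first 1
Round 4: Briarlake=34 Fernhollow=38 → close Briarlake (overflow 24)
  34÷1 = 34 each, +1 to first 0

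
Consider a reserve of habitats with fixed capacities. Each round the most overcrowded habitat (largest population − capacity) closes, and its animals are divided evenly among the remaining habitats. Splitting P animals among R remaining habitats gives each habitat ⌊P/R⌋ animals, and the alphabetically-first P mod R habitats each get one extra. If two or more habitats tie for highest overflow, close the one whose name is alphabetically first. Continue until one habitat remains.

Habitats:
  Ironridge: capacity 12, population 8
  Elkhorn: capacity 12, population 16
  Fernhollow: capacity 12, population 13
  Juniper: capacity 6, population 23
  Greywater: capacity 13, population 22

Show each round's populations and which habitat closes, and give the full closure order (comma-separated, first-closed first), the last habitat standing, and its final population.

Round 1: Elkhorn=16 Fernhollow=13 Greywater=22 Ironridge=8 Juniper=23 → close Juniper (overflow 17)
  23÷4 = 5 each, +1 to first 3
Round 2: Elkhorn=22 Fernhollow=19 Greywater=28 Ironridge=13 → close Greywater (overflow 15)
  28÷3 = 9 each, +1 to first 1
Round 3: Elkhorn=32 Fernhollow=28 Ironridge=22 → close Elkhorn (overflow 20)
  32÷2 = 16 each, +1 to first 0
Round 4: Fernhollow=44 Ironridge=38 → close Fernhollow (overflow 32)
  44÷1 = 44 each, +1 to first 0

Closure order: Juniper, Greywater, Elkhorn, Fernhollow
Last habitat: Ironridge with 82 animals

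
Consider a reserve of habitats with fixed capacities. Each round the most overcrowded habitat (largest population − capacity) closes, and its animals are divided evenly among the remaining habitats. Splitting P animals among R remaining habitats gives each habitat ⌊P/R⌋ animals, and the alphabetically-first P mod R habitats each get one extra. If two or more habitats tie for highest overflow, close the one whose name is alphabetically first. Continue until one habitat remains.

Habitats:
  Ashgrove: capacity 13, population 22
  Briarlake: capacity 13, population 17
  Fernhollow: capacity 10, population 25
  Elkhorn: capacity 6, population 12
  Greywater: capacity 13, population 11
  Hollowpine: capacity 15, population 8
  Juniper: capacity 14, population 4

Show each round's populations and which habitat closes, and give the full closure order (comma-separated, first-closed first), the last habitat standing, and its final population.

Closure order: Fernhollow, Ashgrove, Elkhorn, Briarlake, Greywater, Hollowpine
Last habitat: Juniper with 99 animals

Round 1: Ashgrove=22 Briarlake=17 Elkhorn=12 Fernhollow=25 Greywater=11 Hollowpine=8 Juniper=4 → close Fernhollow (overflow 15)
  25÷6 = 4 each, +1 to first 1
Round 2: Ashgrove=27 Briarlake=21 Elkhorn=16 Greywater=15 Hollowpine=12 Juniper=8 → close Ashgrove (overflow 14)
  27÷5 = 5 each, +1 to first 2
Round 3: Briarlake=27 Elkhorn=22 Greywater=20 Hollowpine=17 Juniper=13 → close Elkhorn (overflow 16)
  22÷4 = 5 each, +1 to first 2
Round 4: Briarlake=33 Greywater=26 Hollowpine=22 Juniper=18 → close Briarlake (overflow 20)
  33÷3 = 11 each, +1 to first 0
Round 5: Greywater=37 Hollowpine=33 Juniper=29 → close Greywater (overflow 24)
  37÷2 = 18 each, +1 to first 1
Round 6: Hollowpine=52 Juniper=47 → close Hollowpine (overflow 37)
  52÷1 = 52 each, +1 to first 0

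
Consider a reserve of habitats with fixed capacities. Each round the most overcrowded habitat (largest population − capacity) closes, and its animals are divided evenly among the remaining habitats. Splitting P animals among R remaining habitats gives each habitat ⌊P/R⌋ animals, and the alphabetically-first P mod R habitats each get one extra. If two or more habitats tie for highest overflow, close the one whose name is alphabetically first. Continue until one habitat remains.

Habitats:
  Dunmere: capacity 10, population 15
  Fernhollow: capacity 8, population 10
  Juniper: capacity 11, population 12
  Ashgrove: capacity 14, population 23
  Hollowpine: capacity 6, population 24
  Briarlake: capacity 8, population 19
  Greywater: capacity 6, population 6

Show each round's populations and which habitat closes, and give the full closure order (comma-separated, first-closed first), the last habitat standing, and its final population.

Closure order: Hollowpine, Briarlake, Ashgrove, Dunmere, Fernhollow, Greywater
Last habitat: Juniper with 109 animals

Round 1: Ashgrove=23 Briarlake=19 Dunmere=15 Fernhollow=10 Greywater=6 Hollowpine=24 Juniper=12 → close Hollowpine (overflow 18)
  24÷6 = 4 each, +1 to first 0
Round 2: Ashgrove=27 Briarlake=23 Dunmere=19 Fernhollow=14 Greywater=10 Juniper=16 → close Briarlake (overflow 15)
  23÷5 = 4 each, +1 to first 3
Round 3: Ashgrove=32 Dunmere=24 Fernhollow=19 Greywater=14 Juniper=20 → close Ashgrove (overflow 18)
  32÷4 = 8 each, +1 to first 0
Round 4: Dunmere=32 Fernhollow=27 Greywater=22 Juniper=28 → close Dunmere (overflow 22)
  32÷3 = 10 each, +1 to first 2
Round 5: Fernhollow=38 Greywater=33 Juniper=38 → close Fernhollow (overflow 30)
  38÷2 = 19 each, +1 to first 0
Round 6: Greywater=52 Juniper=57 → close Greywater (overflow 46)
  52÷1 = 52 each, +1 to first 0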